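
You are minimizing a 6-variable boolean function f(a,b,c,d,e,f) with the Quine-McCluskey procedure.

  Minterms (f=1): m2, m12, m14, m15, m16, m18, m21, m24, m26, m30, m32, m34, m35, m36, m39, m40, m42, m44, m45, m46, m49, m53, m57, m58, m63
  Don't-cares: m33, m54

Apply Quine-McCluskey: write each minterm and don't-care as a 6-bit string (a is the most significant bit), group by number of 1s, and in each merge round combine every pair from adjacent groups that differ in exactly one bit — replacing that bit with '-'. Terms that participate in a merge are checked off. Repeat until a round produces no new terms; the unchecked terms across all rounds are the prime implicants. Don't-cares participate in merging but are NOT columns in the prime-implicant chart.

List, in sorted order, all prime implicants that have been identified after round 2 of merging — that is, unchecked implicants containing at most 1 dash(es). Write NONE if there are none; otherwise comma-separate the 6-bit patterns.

-00010, -10101, -11010, 0-0010, 0-1110, 00111-, 011-10, 1-0001, 1-1010, 100-11, 10110-, 11-001, 110-01, 110110, 111111

Round 0: 000010✓ 001100✓ 001110✓ 001111✓ 010000✓ 010010✓ 010101✓ 011000✓ 011010✓ 011110✓ 100000✓ 100001✓ 100010✓ 100011✓ 100100✓ 100111✓ 101000✓ 101010✓ 101100✓ 101101✓ 101110✓ 110001✓ 110101✓ 110110 111001✓ 111010✓ 111111
Round 1: -00010 -01100✓ -01110✓ -10101 -11010 0-0010 0-1110 0011-0✓ 00111- 01-000✓ 01-010✓ 0100-0✓ 011-10 0110-0✓ 1-0001 1-1010 10-000✓ 10-010✓ 10-100✓ 100-00✓ 100-11 1000-0✓ 1000-1✓ 10000-✓ 10001-✓ 101-00✓ 101-10✓ 1010-0✓ 1011-0✓ 10110- 11-001 110-01
Round 2: -011-0 01-0-0 10--00 10-0-0 1000-- 101--0
PIs = {-00010, -011-0, -10101, -11010, 0-0010, 0-1110, 00111-, 01-0-0, 011-10, 1-0001, 1-1010, 10--00, 10-0-0, 100-11, 1000--, 101--0, 10110-, 11-001, 110-01, 110110, 111111}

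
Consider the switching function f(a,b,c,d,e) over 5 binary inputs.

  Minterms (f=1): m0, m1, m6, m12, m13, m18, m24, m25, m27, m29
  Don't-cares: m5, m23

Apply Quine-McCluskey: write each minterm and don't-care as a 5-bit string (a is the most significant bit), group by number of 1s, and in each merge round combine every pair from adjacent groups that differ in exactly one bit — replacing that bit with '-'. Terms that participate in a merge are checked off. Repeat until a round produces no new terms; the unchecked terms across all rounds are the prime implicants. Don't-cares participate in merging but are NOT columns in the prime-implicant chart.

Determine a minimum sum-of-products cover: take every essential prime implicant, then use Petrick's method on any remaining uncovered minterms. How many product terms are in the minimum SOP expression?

7

size-2^0 implicants → 00000(✓)  00001(✓)  00101(✓)  00110  01100(✓)  01101(✓)  10010  10111  11000(✓)  11001(✓)  11011(✓)  11101(✓)
size-2^1 implicants → -1101  0-101  00-01  0000-  0110-  11-01  110-1  1100-
Unchecked terms (primes): -1101, 0-101, 00-01, 0000-, 00110, 0110-, 10010, 10111, 11-01, 110-1, 1100-
Minterm coverage:
  m0 ⊆ 0000- [E]
  m1 ⊆ 00-01,0000-
  m6 ⊆ 00110 [E]
  m12 ⊆ 0110- [E]
  m13 ⊆ -1101,0-101,0110-
  m18 ⊆ 10010 [E]
  m24 ⊆ 1100- [E]
  m25 ⊆ 11-01,110-1,1100-
  m27 ⊆ 110-1 [E]
  m29 ⊆ -1101,11-01
E = {0000-, 00110, 0110-, 10010, 110-1, 1100-}
Petrick residual → -1101
Cover = bcd'e + a'b'c'd' + a'b'cde' + a'bcd' + ab'c'de' + abc'e + abc'd'  |cover|=7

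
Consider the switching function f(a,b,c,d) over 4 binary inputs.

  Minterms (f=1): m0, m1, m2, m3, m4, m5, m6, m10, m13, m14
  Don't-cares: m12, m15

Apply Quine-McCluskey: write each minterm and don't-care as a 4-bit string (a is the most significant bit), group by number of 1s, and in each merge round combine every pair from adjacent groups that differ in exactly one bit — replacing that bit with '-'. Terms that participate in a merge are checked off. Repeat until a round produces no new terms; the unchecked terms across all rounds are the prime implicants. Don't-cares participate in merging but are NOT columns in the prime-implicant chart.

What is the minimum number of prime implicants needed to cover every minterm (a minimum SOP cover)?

3

Round 0: 0000✓ 0001✓ 0010✓ 0011✓ 0100✓ 0101✓ 0110✓ 1010✓ 1100✓ 1101✓ 1110✓ 1111✓
Round 1: -010✓ -100✓ -101✓ -110✓ 0-00✓ 0-01✓ 0-10✓ 00-0✓ 00-1✓ 000-✓ 001-✓ 01-0✓ 010-✓ 1-10✓ 11-0✓ 11-1✓ 110-✓ 111-✓
Round 2: --10 -1-0 -10- 0--0 0-0- 00-- 11--
PIs = {--10, -1-0, -10-, 0--0, 0-0-, 00--, 11--}
Coverage chart:
  m0: 0--0,0-0-,00--
  m1: 0-0-,00--
  m2: --10,0--0,00--
  m3: 00-- ←essential
  m4: -1-0,-10-,0--0,0-0-
  m5: -10-,0-0-
  m6: --10,-1-0,0--0
  m10: --10 ←essential
  m13: -10-,11--
  m14: --10,-1-0,11--
Essential: --10, 00--
Petrick residual → -10-
Min cover (3 terms): cd' + bc' + a'b'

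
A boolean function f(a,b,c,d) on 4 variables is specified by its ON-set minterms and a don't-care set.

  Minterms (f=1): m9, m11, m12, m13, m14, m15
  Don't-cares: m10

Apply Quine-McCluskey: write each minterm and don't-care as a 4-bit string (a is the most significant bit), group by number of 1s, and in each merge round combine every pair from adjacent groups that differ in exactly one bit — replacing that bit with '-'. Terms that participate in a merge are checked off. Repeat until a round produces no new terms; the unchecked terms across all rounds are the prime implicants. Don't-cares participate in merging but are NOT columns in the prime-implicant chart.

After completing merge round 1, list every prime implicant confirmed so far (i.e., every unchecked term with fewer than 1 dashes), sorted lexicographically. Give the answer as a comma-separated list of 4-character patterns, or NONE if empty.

size-2^0 implicants → 1001(✓)  1010(✓)  1011(✓)  1100(✓)  1101(✓)  1110(✓)  1111(✓)
size-2^1 implicants → 1-01(✓)  1-10(✓)  1-11(✓)  10-1(✓)  101-(✓)  11-0(✓)  11-1(✓)  110-(✓)  111-(✓)
size-2^2 implicants → 1--1  1-1-  11--
Unchecked terms (primes): 1--1, 1-1-, 11--

NONE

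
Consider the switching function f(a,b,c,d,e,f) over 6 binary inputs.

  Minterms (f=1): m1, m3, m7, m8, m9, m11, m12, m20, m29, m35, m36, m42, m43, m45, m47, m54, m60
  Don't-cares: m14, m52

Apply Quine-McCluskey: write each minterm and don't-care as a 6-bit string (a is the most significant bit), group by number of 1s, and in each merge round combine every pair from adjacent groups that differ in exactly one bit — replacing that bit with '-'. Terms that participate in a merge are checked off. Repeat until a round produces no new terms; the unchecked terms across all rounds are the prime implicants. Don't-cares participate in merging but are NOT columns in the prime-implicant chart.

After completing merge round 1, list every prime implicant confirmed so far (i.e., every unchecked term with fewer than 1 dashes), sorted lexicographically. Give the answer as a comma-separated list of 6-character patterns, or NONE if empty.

011101

Round 0: 000001✓ 000011✓ 000111✓ 001000✓ 001001✓ 001011✓ 001100✓ 001110✓ 010100✓ 011101 100011✓ 100100✓ 101010✓ 101011✓ 101101✓ 101111✓ 110100✓ 110110✓ 111100✓
Round 1: -00011✓ -01011✓ -10100 00-001✓ 00-011✓ 000-11 0000-1✓ 001-00 0010-1✓ 00100- 0011-0 1-0100 10-011✓ 101-11 10101- 1011-1 11-100 1101-0
Round 2: -0-011 00-0-1
PIs = {-0-011, -10100, 00-0-1, 000-11, 001-00, 00100-, 0011-0, 011101, 1-0100, 101-11, 10101-, 1011-1, 11-100, 1101-0}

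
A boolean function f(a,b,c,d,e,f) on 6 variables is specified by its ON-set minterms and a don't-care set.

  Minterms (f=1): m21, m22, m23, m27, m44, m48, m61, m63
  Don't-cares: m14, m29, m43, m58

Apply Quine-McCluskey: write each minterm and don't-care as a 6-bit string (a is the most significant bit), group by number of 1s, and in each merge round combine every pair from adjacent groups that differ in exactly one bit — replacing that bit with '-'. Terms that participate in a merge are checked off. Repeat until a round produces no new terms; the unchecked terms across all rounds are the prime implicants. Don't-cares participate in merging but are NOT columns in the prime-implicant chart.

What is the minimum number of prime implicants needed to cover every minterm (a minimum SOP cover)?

size-2^0 implicants → 001110  010101(✓)  010110(✓)  010111(✓)  011011  011101(✓)  101011  101100  110000  111010  111101(✓)  111111(✓)
size-2^1 implicants → -11101  01-101  0101-1  01011-  1111-1
Unchecked terms (primes): -11101, 001110, 01-101, 0101-1, 01011-, 011011, 101011, 101100, 110000, 111010, 1111-1
Minterm coverage:
  m21 ⊆ 01-101,0101-1
  m22 ⊆ 01011- [E]
  m23 ⊆ 0101-1,01011-
  m27 ⊆ 011011 [E]
  m44 ⊆ 101100 [E]
  m48 ⊆ 110000 [E]
  m61 ⊆ -11101,1111-1
  m63 ⊆ 1111-1 [E]
E = {01011-, 011011, 101100, 110000, 1111-1}
Petrick residual → 01-101
Cover = a'bde'f + a'bc'de + a'bcd'ef + ab'cde'f' + abc'd'e'f' + abcdf  |cover|=6

6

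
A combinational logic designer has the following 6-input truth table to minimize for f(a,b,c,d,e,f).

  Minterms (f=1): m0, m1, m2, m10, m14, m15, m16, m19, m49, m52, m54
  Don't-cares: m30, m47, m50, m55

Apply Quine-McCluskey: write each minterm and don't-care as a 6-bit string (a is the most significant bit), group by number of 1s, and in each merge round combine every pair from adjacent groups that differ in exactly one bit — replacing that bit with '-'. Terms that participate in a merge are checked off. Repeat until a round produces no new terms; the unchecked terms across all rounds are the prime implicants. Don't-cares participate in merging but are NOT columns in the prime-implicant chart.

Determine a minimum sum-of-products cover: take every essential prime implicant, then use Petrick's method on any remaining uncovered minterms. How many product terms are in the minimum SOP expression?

7

size-2^0 implicants → 000000(✓)  000001(✓)  000010(✓)  001010(✓)  001110(✓)  001111(✓)  010000(✓)  010011  011110(✓)  101111(✓)  110001  110010(✓)  110100(✓)  110110(✓)  110111(✓)
size-2^1 implicants → -01111  0-0000  0-1110  00-010  0000-0  00000-  001-10  00111-  110-10  1101-0  11011-
Unchecked terms (primes): -01111, 0-0000, 0-1110, 00-010, 0000-0, 00000-, 001-10, 00111-, 010011, 110-10, 110001, 1101-0, 11011-
Minterm coverage:
  m0 ⊆ 0-0000,0000-0,00000-
  m1 ⊆ 00000- [E]
  m2 ⊆ 00-010,0000-0
  m10 ⊆ 00-010,001-10
  m14 ⊆ 0-1110,001-10,00111-
  m15 ⊆ -01111,00111-
  m16 ⊆ 0-0000 [E]
  m19 ⊆ 010011 [E]
  m49 ⊆ 110001 [E]
  m52 ⊆ 1101-0 [E]
  m54 ⊆ 110-10,1101-0,11011-
E = {0-0000, 00000-, 010011, 110001, 1101-0}
Petrick residual → 00-010, 00111-
Cover = a'c'd'e'f' + a'b'd'ef' + a'b'c'd'e' + a'b'cde + a'bc'd'ef + abc'd'e'f + abc'df'  |cover|=7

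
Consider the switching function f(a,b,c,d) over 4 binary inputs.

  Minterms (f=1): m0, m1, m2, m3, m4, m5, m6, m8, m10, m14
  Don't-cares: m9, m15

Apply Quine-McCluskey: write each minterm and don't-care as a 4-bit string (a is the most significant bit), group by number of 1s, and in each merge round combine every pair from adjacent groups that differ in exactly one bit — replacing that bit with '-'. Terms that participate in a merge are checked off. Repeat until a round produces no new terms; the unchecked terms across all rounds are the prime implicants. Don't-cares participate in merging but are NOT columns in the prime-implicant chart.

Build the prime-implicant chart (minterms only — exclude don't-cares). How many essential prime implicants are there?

2

Round 0: 0000✓ 0001✓ 0010✓ 0011✓ 0100✓ 0101✓ 0110✓ 1000✓ 1001✓ 1010✓ 1110✓ 1111✓
Round 1: -000✓ -001✓ -010✓ -110✓ 0-00✓ 0-01✓ 0-10✓ 00-0✓ 00-1✓ 000-✓ 001-✓ 01-0✓ 010-✓ 1-10✓ 10-0✓ 100-✓ 111-
Round 2: --10 -0-0 -00- 0--0 0-0- 00--
PIs = {--10, -0-0, -00-, 0--0, 0-0-, 00--, 111-}
Coverage chart:
  m0: -0-0,-00-,0--0,0-0-,00--
  m1: -00-,0-0-,00--
  m2: --10,-0-0,0--0,00--
  m3: 00-- ←essential
  m4: 0--0,0-0-
  m5: 0-0- ←essential
  m6: --10,0--0
  m8: -0-0,-00-
  m10: --10,-0-0
  m14: --10,111-
Essential: 0-0-, 00--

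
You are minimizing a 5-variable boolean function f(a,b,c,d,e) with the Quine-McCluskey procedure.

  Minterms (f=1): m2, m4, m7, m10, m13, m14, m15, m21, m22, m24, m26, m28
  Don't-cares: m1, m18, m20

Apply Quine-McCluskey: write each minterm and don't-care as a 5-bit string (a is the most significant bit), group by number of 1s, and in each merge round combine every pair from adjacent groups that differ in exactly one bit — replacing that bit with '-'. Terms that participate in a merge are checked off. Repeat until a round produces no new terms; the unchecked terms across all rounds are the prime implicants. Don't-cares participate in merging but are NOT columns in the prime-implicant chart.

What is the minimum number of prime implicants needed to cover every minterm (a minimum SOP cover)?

8

[col 0] 00001, 00010*, 00100*, 00111*, 01010*, 01101*, 01110*, 01111*, 10010*, 10100*, 10101*, 10110*, 11000*, 11010*, 11100*
[col 1] -0010*, -0100, -1010*, 0-010*, 0-111, 01-10, 011-1, 0111-, 1-010*, 1-100, 10-10, 101-0, 1010-, 11-00, 110-0
[col 2] --010
Prime implicants: --010, -0100, 0-111, 00001, 01-10, 011-1, 0111-, 1-100, 10-10, 101-0, 1010-, 11-00, 110-0
PI chart (minterm → PIs covering it):
  2 | --010  (sole → essential)
  4 | -0100  (sole → essential)
  7 | 0-111  (sole → essential)
  10 | --010,01-10
  13 | 011-1  (sole → essential)
  14 | 01-10,0111-
  15 | 0-111,011-1,0111-
  21 | 1010-  (sole → essential)
  22 | 10-10,101-0
  24 | 11-00,110-0
  26 | --010,110-0
  28 | 1-100,11-00
Essential prime implicants: --010, -0100, 0-111, 011-1, 1010-
Petrick residual → 01-10, 10-10, 11-00
Minimum SOP uses 8 PIs: c'de' + b'cd'e' + a'cde + a'bde' + a'bce + ab'de' + ab'cd' + abd'e'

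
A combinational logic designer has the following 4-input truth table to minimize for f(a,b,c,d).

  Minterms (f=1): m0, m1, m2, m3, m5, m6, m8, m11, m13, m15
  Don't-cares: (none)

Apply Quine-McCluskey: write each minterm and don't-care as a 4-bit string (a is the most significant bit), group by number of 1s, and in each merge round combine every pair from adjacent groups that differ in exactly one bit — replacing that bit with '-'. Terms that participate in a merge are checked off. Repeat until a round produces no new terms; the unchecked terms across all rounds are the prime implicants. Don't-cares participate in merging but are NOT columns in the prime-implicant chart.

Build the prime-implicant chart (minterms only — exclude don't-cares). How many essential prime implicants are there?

2

[col 0] 0000*, 0001*, 0010*, 0011*, 0101*, 0110*, 1000*, 1011*, 1101*, 1111*
[col 1] -000, -011, -101, 0-01, 0-10, 00-0*, 00-1*, 000-*, 001-*, 1-11, 11-1
[col 2] 00--
Prime implicants: -000, -011, -101, 0-01, 0-10, 00--, 1-11, 11-1
PI chart (minterm → PIs covering it):
  0 | -000,00--
  1 | 0-01,00--
  2 | 0-10,00--
  3 | -011,00--
  5 | -101,0-01
  6 | 0-10  (sole → essential)
  8 | -000  (sole → essential)
  11 | -011,1-11
  13 | -101,11-1
  15 | 1-11,11-1
Essential prime implicants: -000, 0-10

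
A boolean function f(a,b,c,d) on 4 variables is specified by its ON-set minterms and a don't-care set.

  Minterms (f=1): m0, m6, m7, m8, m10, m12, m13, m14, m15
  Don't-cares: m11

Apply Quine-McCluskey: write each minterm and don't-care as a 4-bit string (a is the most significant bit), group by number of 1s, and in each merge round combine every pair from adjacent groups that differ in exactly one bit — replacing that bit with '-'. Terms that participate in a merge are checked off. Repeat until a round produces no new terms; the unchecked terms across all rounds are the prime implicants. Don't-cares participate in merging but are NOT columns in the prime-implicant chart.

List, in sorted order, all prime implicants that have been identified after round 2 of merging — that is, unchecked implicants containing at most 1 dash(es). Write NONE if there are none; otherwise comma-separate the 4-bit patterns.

-000

Round 0: 0000✓ 0110✓ 0111✓ 1000✓ 1010✓ 1011✓ 1100✓ 1101✓ 1110✓ 1111✓
Round 1: -000 -110✓ -111✓ 011-✓ 1-00✓ 1-10✓ 1-11✓ 10-0✓ 101-✓ 11-0✓ 11-1✓ 110-✓ 111-✓
Round 2: -11- 1--0 1-1- 11--
PIs = {-000, -11-, 1--0, 1-1-, 11--}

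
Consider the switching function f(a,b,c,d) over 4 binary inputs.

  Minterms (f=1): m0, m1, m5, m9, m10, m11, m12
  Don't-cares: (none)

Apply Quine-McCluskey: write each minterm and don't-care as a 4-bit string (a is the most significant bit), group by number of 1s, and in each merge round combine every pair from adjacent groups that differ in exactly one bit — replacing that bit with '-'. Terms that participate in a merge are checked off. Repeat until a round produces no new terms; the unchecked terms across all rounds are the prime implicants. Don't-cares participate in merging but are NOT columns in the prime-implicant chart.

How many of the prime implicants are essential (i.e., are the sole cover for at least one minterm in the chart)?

[col 0] 0000*, 0001*, 0101*, 1001*, 1010*, 1011*, 1100
[col 1] -001, 0-01, 000-, 10-1, 101-
Prime implicants: -001, 0-01, 000-, 10-1, 101-, 1100
PI chart (minterm → PIs covering it):
  0 | 000-  (sole → essential)
  1 | -001,0-01,000-
  5 | 0-01  (sole → essential)
  9 | -001,10-1
  10 | 101-  (sole → essential)
  11 | 10-1,101-
  12 | 1100  (sole → essential)
Essential prime implicants: 0-01, 000-, 101-, 1100

4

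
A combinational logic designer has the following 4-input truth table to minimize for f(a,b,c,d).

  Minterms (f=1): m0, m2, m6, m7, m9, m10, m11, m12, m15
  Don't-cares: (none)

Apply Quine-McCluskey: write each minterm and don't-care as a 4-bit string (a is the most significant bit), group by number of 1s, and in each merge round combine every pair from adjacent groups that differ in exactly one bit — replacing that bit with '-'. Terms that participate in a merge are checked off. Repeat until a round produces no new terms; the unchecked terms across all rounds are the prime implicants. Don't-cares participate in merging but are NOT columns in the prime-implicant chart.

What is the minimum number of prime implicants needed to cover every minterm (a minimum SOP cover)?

[col 0] 0000*, 0010*, 0110*, 0111*, 1001*, 1010*, 1011*, 1100, 1111*
[col 1] -010, -111, 0-10, 00-0, 011-, 1-11, 10-1, 101-
Prime implicants: -010, -111, 0-10, 00-0, 011-, 1-11, 10-1, 101-, 1100
PI chart (minterm → PIs covering it):
  0 | 00-0  (sole → essential)
  2 | -010,0-10,00-0
  6 | 0-10,011-
  7 | -111,011-
  9 | 10-1  (sole → essential)
  10 | -010,101-
  11 | 1-11,10-1,101-
  12 | 1100  (sole → essential)
  15 | -111,1-11
Essential prime implicants: 00-0, 10-1, 1100
Petrick residual → -010, -111, 0-10
Minimum SOP uses 6 PIs: b'cd' + bcd + a'cd' + a'b'd' + ab'd + abc'd'

6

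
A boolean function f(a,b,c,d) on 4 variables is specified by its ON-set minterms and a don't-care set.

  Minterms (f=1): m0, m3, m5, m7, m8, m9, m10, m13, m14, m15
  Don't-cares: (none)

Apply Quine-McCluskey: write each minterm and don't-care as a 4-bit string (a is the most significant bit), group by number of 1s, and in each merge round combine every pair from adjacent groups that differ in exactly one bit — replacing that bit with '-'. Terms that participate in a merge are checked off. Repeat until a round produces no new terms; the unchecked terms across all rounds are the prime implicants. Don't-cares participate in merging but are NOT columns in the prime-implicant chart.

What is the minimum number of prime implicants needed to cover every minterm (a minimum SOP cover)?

[col 0] 0000*, 0011*, 0101*, 0111*, 1000*, 1001*, 1010*, 1101*, 1110*, 1111*
[col 1] -000, -101*, -111*, 0-11, 01-1*, 1-01, 1-10, 10-0, 100-, 11-1*, 111-
[col 2] -1-1
Prime implicants: -000, -1-1, 0-11, 1-01, 1-10, 10-0, 100-, 111-
PI chart (minterm → PIs covering it):
  0 | -000  (sole → essential)
  3 | 0-11  (sole → essential)
  5 | -1-1  (sole → essential)
  7 | -1-1,0-11
  8 | -000,10-0,100-
  9 | 1-01,100-
  10 | 1-10,10-0
  13 | -1-1,1-01
  14 | 1-10,111-
  15 | -1-1,111-
Essential prime implicants: -000, -1-1, 0-11
Petrick residual → 1-01, 1-10
Minimum SOP uses 5 PIs: b'c'd' + bd + a'cd + ac'd + acd'

5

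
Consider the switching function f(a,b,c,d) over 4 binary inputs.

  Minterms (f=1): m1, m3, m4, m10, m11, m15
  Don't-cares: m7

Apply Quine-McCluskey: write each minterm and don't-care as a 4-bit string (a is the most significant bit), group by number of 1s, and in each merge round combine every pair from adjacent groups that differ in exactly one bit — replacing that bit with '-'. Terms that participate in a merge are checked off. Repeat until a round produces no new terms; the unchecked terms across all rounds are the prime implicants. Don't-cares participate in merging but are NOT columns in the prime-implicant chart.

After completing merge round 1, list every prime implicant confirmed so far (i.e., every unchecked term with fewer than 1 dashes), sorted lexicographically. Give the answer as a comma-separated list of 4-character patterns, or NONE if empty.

0100

Round 0: 0001✓ 0011✓ 0100 0111✓ 1010✓ 1011✓ 1111✓
Round 1: -011✓ -111✓ 0-11✓ 00-1 1-11✓ 101-
Round 2: --11
PIs = {--11, 00-1, 0100, 101-}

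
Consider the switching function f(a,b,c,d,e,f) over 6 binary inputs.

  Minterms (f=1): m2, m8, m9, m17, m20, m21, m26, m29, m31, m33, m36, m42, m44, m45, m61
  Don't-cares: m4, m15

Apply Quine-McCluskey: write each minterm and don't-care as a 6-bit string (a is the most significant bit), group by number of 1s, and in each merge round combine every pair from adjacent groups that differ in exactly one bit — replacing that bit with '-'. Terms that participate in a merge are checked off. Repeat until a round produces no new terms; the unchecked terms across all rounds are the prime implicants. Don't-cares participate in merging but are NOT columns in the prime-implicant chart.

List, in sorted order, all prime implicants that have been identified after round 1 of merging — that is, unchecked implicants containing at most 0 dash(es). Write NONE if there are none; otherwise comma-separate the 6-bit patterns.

000010, 011010, 100001, 101010

[col 0] 000010, 000100*, 001000*, 001001*, 001111*, 010001*, 010100*, 010101*, 011010, 011101*, 011111*, 100001, 100100*, 101010, 101100*, 101101*, 111101*
[col 1] -00100, -11101, 0-0100, 0-1111, 00100-, 01-101, 010-01, 01010-, 0111-1, 1-1101, 10-100, 10110-
Prime implicants: -00100, -11101, 0-0100, 0-1111, 000010, 00100-, 01-101, 010-01, 01010-, 011010, 0111-1, 1-1101, 10-100, 100001, 101010, 10110-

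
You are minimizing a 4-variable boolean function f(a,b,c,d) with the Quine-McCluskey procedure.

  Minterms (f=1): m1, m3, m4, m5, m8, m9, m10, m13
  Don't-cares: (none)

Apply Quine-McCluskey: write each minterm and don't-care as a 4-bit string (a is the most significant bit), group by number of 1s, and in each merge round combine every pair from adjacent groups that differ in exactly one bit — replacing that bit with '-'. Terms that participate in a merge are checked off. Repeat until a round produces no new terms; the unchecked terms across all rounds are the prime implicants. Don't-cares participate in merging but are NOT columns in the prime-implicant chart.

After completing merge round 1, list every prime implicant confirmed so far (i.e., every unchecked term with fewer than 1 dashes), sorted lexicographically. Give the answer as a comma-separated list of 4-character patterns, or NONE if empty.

NONE

size-2^0 implicants → 0001(✓)  0011(✓)  0100(✓)  0101(✓)  1000(✓)  1001(✓)  1010(✓)  1101(✓)
size-2^1 implicants → -001(✓)  -101(✓)  0-01(✓)  00-1  010-  1-01(✓)  10-0  100-
size-2^2 implicants → --01
Unchecked terms (primes): --01, 00-1, 010-, 10-0, 100-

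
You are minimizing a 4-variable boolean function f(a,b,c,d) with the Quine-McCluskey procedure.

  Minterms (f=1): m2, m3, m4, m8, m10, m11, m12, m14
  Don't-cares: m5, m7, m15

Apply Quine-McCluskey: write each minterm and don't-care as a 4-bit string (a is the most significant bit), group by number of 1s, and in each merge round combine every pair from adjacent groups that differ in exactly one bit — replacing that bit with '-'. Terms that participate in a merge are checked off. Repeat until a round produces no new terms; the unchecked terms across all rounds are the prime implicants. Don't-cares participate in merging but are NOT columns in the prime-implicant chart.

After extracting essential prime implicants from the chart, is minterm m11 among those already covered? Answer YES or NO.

YES

Round 0: 0010✓ 0011✓ 0100✓ 0101✓ 0111✓ 1000✓ 1010✓ 1011✓ 1100✓ 1110✓ 1111✓
Round 1: -010✓ -011✓ -100 -111✓ 0-11✓ 001-✓ 01-1 010- 1-00✓ 1-10✓ 1-11✓ 10-0✓ 101-✓ 11-0✓ 111-✓
Round 2: --11 -01- 1--0 1-1-
PIs = {--11, -01-, -100, 01-1, 010-, 1--0, 1-1-}
Coverage chart:
  m2: -01- ←essential
  m3: --11,-01-
  m4: -100,010-
  m8: 1--0 ←essential
  m10: -01-,1--0,1-1-
  m11: --11,-01-,1-1-
  m12: -100,1--0
  m14: 1--0,1-1-
Essential: -01-, 1--0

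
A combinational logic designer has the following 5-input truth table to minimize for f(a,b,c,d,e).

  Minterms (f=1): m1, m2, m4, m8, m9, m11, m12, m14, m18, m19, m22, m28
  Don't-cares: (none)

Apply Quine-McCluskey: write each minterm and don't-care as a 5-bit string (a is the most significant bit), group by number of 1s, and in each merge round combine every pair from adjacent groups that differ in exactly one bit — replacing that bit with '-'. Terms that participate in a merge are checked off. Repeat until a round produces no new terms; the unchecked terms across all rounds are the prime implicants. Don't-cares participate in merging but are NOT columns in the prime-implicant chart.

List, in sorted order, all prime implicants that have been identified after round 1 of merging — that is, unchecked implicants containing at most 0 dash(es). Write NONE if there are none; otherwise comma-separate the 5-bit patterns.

size-2^0 implicants → 00001(✓)  00010(✓)  00100(✓)  01000(✓)  01001(✓)  01011(✓)  01100(✓)  01110(✓)  10010(✓)  10011(✓)  10110(✓)  11100(✓)
size-2^1 implicants → -0010  -1100  0-001  0-100  01-00  010-1  0100-  011-0  10-10  1001-
Unchecked terms (primes): -0010, -1100, 0-001, 0-100, 01-00, 010-1, 0100-, 011-0, 10-10, 1001-

NONE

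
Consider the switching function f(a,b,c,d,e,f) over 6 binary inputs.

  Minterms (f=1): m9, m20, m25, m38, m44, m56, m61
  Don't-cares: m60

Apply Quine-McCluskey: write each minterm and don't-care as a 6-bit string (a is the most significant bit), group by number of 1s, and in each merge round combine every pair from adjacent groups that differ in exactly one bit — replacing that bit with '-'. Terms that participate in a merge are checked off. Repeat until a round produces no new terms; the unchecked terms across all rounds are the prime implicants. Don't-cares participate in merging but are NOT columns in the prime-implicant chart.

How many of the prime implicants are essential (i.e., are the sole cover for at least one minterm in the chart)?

[col 0] 001001*, 010100, 011001*, 100110, 101100*, 111000*, 111100*, 111101*
[col 1] 0-1001, 1-1100, 111-00, 11110-
Prime implicants: 0-1001, 010100, 1-1100, 100110, 111-00, 11110-
PI chart (minterm → PIs covering it):
  9 | 0-1001  (sole → essential)
  20 | 010100  (sole → essential)
  25 | 0-1001  (sole → essential)
  38 | 100110  (sole → essential)
  44 | 1-1100  (sole → essential)
  56 | 111-00  (sole → essential)
  61 | 11110-  (sole → essential)
Essential prime implicants: 0-1001, 010100, 1-1100, 100110, 111-00, 11110-

6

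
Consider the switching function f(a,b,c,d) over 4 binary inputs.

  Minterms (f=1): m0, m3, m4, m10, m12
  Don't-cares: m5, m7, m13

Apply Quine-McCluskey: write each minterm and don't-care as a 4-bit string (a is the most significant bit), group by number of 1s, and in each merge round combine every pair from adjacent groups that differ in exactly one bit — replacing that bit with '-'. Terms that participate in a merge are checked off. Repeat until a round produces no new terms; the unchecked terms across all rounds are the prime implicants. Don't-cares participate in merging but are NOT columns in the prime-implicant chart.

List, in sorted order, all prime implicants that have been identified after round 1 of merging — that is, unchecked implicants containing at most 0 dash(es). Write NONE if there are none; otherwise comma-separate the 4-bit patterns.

1010

[col 0] 0000*, 0011*, 0100*, 0101*, 0111*, 1010, 1100*, 1101*
[col 1] -100*, -101*, 0-00, 0-11, 01-1, 010-*, 110-*
[col 2] -10-
Prime implicants: -10-, 0-00, 0-11, 01-1, 1010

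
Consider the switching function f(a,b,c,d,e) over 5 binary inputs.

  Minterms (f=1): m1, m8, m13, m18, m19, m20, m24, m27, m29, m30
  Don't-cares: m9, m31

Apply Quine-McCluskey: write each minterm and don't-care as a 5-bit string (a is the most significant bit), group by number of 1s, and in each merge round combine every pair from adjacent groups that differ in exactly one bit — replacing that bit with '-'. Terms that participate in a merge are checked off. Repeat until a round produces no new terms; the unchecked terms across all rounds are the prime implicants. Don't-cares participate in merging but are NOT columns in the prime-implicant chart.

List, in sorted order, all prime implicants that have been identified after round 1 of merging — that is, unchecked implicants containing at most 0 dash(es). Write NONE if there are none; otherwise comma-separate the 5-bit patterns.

10100

size-2^0 implicants → 00001(✓)  01000(✓)  01001(✓)  01101(✓)  10010(✓)  10011(✓)  10100  11000(✓)  11011(✓)  11101(✓)  11110(✓)  11111(✓)
size-2^1 implicants → -1000  -1101  0-001  01-01  0100-  1-011  1001-  11-11  111-1  1111-
Unchecked terms (primes): -1000, -1101, 0-001, 01-01, 0100-, 1-011, 1001-, 10100, 11-11, 111-1, 1111-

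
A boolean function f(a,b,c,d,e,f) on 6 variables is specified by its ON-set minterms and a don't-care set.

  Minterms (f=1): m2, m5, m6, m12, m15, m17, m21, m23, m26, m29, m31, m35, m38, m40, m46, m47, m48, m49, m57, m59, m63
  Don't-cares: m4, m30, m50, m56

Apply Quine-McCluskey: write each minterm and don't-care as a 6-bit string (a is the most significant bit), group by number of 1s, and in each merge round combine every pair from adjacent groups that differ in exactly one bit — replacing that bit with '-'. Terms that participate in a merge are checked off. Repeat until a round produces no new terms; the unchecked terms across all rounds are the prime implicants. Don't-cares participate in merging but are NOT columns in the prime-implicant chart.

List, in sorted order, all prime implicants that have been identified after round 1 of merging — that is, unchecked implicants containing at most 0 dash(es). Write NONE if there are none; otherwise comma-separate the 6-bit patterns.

size-2^0 implicants → 000010(✓)  000100(✓)  000101(✓)  000110(✓)  001100(✓)  001111(✓)  010001(✓)  010101(✓)  010111(✓)  011010(✓)  011101(✓)  011110(✓)  011111(✓)  100011  100110(✓)  101000(✓)  101110(✓)  101111(✓)  110000(✓)  110001(✓)  110010(✓)  111000(✓)  111001(✓)  111011(✓)  111111(✓)
size-2^1 implicants → -00110  -01111(✓)  -10001  -11111(✓)  0-0101  0-1111(✓)  00-100  000-10  0001-0  00010-  01-101(✓)  01-111(✓)  010-01  0101-1(✓)  011-10  0111-1(✓)  01111-  1-1000  1-1111(✓)  10-110  10111-  11-000(✓)  11-001(✓)  1100-0  11000-(✓)  111-11  1110-1  11100-(✓)
size-2^2 implicants → --1111  01-1-1  11-00-
Unchecked terms (primes): --1111, -00110, -10001, 0-0101, 00-100, 000-10, 0001-0, 00010-, 01-1-1, 010-01, 011-10, 01111-, 1-1000, 10-110, 100011, 10111-, 11-00-, 1100-0, 111-11, 1110-1

100011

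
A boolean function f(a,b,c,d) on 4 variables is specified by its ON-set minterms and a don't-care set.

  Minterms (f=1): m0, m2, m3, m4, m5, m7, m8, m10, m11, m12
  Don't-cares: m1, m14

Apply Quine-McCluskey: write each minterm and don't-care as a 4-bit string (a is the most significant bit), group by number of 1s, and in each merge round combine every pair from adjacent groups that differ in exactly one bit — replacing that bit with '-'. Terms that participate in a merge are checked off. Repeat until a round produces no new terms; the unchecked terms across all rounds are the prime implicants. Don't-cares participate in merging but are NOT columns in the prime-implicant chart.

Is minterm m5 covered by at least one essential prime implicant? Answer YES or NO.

YES

[col 0] 0000*, 0001*, 0010*, 0011*, 0100*, 0101*, 0111*, 1000*, 1010*, 1011*, 1100*, 1110*
[col 1] -000*, -010*, -011*, -100*, 0-00*, 0-01*, 0-11*, 00-0*, 00-1*, 000-*, 001-*, 01-1*, 010-*, 1-00*, 1-10*, 10-0*, 101-*, 11-0*
[col 2] --00, -0-0, -01-, 0--1, 0-0-, 00--, 1--0
Prime implicants: --00, -0-0, -01-, 0--1, 0-0-, 00--, 1--0
PI chart (minterm → PIs covering it):
  0 | --00,-0-0,0-0-,00--
  2 | -0-0,-01-,00--
  3 | -01-,0--1,00--
  4 | --00,0-0-
  5 | 0--1,0-0-
  7 | 0--1  (sole → essential)
  8 | --00,-0-0,1--0
  10 | -0-0,-01-,1--0
  11 | -01-  (sole → essential)
  12 | --00,1--0
Essential prime implicants: -01-, 0--1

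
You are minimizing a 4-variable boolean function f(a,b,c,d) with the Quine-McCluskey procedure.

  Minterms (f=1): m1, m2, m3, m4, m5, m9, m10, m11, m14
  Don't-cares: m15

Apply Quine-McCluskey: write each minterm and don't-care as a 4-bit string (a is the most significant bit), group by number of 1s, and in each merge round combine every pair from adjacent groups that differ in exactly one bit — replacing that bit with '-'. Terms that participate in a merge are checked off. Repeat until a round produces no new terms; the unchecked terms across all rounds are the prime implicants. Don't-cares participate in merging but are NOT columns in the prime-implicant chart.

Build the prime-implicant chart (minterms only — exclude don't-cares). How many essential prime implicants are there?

4

[col 0] 0001*, 0010*, 0011*, 0100*, 0101*, 1001*, 1010*, 1011*, 1110*, 1111*
[col 1] -001*, -010*, -011*, 0-01, 00-1*, 001-*, 010-, 1-10*, 1-11*, 10-1*, 101-*, 111-*
[col 2] -0-1, -01-, 1-1-
Prime implicants: -0-1, -01-, 0-01, 010-, 1-1-
PI chart (minterm → PIs covering it):
  1 | -0-1,0-01
  2 | -01-  (sole → essential)
  3 | -0-1,-01-
  4 | 010-  (sole → essential)
  5 | 0-01,010-
  9 | -0-1  (sole → essential)
  10 | -01-,1-1-
  11 | -0-1,-01-,1-1-
  14 | 1-1-  (sole → essential)
Essential prime implicants: -0-1, -01-, 010-, 1-1-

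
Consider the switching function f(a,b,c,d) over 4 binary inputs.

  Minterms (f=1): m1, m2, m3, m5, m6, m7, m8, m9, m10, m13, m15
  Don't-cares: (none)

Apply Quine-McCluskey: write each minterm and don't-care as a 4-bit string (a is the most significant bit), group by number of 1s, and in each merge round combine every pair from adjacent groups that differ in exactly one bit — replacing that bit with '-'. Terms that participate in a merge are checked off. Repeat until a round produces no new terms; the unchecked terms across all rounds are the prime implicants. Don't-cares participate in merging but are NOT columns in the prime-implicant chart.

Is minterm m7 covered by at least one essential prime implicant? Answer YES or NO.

Round 0: 0001✓ 0010✓ 0011✓ 0101✓ 0110✓ 0111✓ 1000✓ 1001✓ 1010✓ 1101✓ 1111✓
Round 1: -001✓ -010 -101✓ -111✓ 0-01✓ 0-10✓ 0-11✓ 00-1✓ 001-✓ 01-1✓ 011-✓ 1-01✓ 10-0 100- 11-1✓
Round 2: --01 -1-1 0--1 0-1-
PIs = {--01, -010, -1-1, 0--1, 0-1-, 10-0, 100-}
Coverage chart:
  m1: --01,0--1
  m2: -010,0-1-
  m3: 0--1,0-1-
  m5: --01,-1-1,0--1
  m6: 0-1- ←essential
  m7: -1-1,0--1,0-1-
  m8: 10-0,100-
  m9: --01,100-
  m10: -010,10-0
  m13: --01,-1-1
  m15: -1-1 ←essential
Essential: -1-1, 0-1-

YES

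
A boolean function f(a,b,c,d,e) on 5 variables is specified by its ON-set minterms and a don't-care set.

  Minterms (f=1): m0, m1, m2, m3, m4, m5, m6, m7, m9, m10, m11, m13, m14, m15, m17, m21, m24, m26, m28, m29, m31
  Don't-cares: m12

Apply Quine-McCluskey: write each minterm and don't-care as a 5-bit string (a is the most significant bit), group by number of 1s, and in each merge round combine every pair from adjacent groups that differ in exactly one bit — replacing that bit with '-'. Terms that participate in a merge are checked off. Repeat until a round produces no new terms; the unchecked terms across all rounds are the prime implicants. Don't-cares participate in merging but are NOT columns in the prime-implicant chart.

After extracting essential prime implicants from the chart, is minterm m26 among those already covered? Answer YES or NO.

[col 0] 00000*, 00001*, 00010*, 00011*, 00100*, 00101*, 00110*, 00111*, 01001*, 01010*, 01011*, 01100*, 01101*, 01110*, 01111*, 10001*, 10101*, 11000*, 11010*, 11100*, 11101*, 11111*
[col 1] -0001*, -0101*, -1010, -1100*, -1101*, -1111*, 0-001*, 0-010*, 0-011*, 0-100*, 0-101*, 0-110*, 0-111*, 00-00*, 00-01*, 00-10*, 00-11*, 000-0*, 000-1*, 0000-*, 0001-*, 001-0*, 001-1*, 0010-*, 0011-*, 01-01*, 01-10*, 01-11*, 010-1*, 0101-*, 011-0*, 011-1*, 0110-*, 0111-*, 1-101*, 10-01*, 11-00, 110-0, 111-1*, 1110-*
[col 2] --101, -0-01, -11-1, -110-, 0--01*, 0--10*, 0--11*, 0-0-1*, 0-01-*, 0-1-0*, 0-1-1*, 0-10-*, 0-11-*, 00--0*, 00--1*, 00-0-*, 00-1-*, 000--*, 001--*, 01--1*, 01-1-*, 011--*
[col 3] 0---1, 0--1-, 0-1--, 00---
Prime implicants: --101, -0-01, -1010, -11-1, -110-, 0---1, 0--1-, 0-1--, 00---, 11-00, 110-0
PI chart (minterm → PIs covering it):
  0 | 00---  (sole → essential)
  1 | -0-01,0---1,00---
  2 | 0--1-,00---
  3 | 0---1,0--1-,00---
  4 | 0-1--,00---
  5 | --101,-0-01,0---1,0-1--,00---
  6 | 0--1-,0-1--,00---
  7 | 0---1,0--1-,0-1--,00---
  9 | 0---1  (sole → essential)
  10 | -1010,0--1-
  11 | 0---1,0--1-
  13 | --101,-11-1,-110-,0---1,0-1--
  14 | 0--1-,0-1--
  15 | -11-1,0---1,0--1-,0-1--
  17 | -0-01  (sole → essential)
  21 | --101,-0-01
  24 | 11-00,110-0
  26 | -1010,110-0
  28 | -110-,11-00
  29 | --101,-11-1,-110-
  31 | -11-1  (sole → essential)
Essential prime implicants: -0-01, -11-1, 0---1, 00---

NO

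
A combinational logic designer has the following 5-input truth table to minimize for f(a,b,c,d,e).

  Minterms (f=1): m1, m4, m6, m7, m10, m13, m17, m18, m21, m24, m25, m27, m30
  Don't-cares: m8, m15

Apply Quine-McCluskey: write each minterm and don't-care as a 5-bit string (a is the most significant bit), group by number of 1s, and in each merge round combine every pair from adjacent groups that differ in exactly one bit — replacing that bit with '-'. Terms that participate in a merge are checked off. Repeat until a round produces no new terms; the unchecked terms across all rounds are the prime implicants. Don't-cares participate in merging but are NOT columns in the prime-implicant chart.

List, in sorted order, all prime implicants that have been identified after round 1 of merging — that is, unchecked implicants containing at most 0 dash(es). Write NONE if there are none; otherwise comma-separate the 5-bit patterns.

Round 0: 00001✓ 00100✓ 00110✓ 00111✓ 01000✓ 01010✓ 01101✓ 01111✓ 10001✓ 10010 10101✓ 11000✓ 11001✓ 11011✓ 11110
Round 1: -0001 -1000 0-111 001-0 0011- 010-0 011-1 1-001 10-01 110-1 1100-
PIs = {-0001, -1000, 0-111, 001-0, 0011-, 010-0, 011-1, 1-001, 10-01, 10010, 110-1, 1100-, 11110}

10010, 11110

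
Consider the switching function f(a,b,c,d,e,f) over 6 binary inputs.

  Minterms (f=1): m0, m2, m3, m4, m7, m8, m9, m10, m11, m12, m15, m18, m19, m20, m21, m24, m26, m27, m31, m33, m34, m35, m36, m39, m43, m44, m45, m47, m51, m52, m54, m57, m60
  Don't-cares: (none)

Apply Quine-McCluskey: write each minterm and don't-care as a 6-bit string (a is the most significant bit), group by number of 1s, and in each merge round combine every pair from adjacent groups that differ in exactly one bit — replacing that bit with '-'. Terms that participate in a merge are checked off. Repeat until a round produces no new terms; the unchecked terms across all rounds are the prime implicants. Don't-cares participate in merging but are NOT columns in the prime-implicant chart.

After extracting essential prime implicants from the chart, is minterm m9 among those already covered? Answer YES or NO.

YES

size-2^0 implicants → 000000(✓)  000010(✓)  000011(✓)  000100(✓)  000111(✓)  001000(✓)  001001(✓)  001010(✓)  001011(✓)  001100(✓)  001111(✓)  010010(✓)  010011(✓)  010100(✓)  010101(✓)  011000(✓)  011010(✓)  011011(✓)  011111(✓)  100001(✓)  100010(✓)  100011(✓)  100100(✓)  100111(✓)  101011(✓)  101100(✓)  101101(✓)  101111(✓)  110011(✓)  110100(✓)  110110(✓)  111001  111100(✓)
size-2^1 implicants → -00010(✓)  -00011(✓)  -00100(✓)  -00111(✓)  -01011(✓)  -01100(✓)  -01111(✓)  -10011(✓)  -10100(✓)  0-0010(✓)  0-0011(✓)  0-0100(✓)  0-1000(✓)  0-1010(✓)  0-1011(✓)  0-1111(✓)  00-000(✓)  00-010(✓)  00-011(✓)  00-100(✓)  00-111(✓)  000-00(✓)  000-11(✓)  0000-0(✓)  00001-(✓)  001-00(✓)  001-11(✓)  0010-0(✓)  0010-1(✓)  00100-(✓)  00101-(✓)  01-010(✓)  01-011(✓)  01001-(✓)  01010-  011-11(✓)  0110-0(✓)  01101-(✓)  1-0011(✓)  1-0100(✓)  1-1100(✓)  10-011(✓)  10-100(✓)  10-111(✓)  100-11(✓)  1000-1  10001-(✓)  101-11(✓)  1011-1  10110-  11-100(✓)  1101-0
size-2^2 implicants → --0011  --0100  -0-011(✓)  -0-100  -0-111(✓)  -00-11(✓)  -0001-  -01-11(✓)  0--010(✓)  0--011(✓)  0-001-(✓)  0-1-11  0-10-0  0-101-(✓)  00--00  00--11(✓)  00-0-0  00-01-(✓)  0010--  01-01-(✓)  1--100  10--11(✓)
size-2^3 implicants → -0--11  0--01-
Unchecked terms (primes): --0011, --0100, -0--11, -0-100, -0001-, 0--01-, 0-1-11, 0-10-0, 00--00, 00-0-0, 0010--, 01010-, 1--100, 1000-1, 1011-1, 10110-, 1101-0, 111001
Minterm coverage:
  m0 ⊆ 00--00,00-0-0
  m2 ⊆ -0001-,0--01-,00-0-0
  m3 ⊆ --0011,-0--11,-0001-,0--01-
  m4 ⊆ --0100,-0-100,00--00
  m7 ⊆ -0--11 [E]
  m8 ⊆ 0-10-0,00--00,00-0-0,0010--
  m9 ⊆ 0010-- [E]
  m10 ⊆ 0--01-,0-10-0,00-0-0,0010--
  m11 ⊆ -0--11,0--01-,0-1-11,0010--
  m12 ⊆ -0-100,00--00
  m15 ⊆ -0--11,0-1-11
  m18 ⊆ 0--01- [E]
  m19 ⊆ --0011,0--01-
  m20 ⊆ --0100,01010-
  m21 ⊆ 01010- [E]
  m24 ⊆ 0-10-0 [E]
  m26 ⊆ 0--01-,0-10-0
  m27 ⊆ 0--01-,0-1-11
  m31 ⊆ 0-1-11 [E]
  m33 ⊆ 1000-1 [E]
  m34 ⊆ -0001- [E]
  m35 ⊆ --0011,-0--11,-0001-,1000-1
  m36 ⊆ --0100,-0-100,1--100
  m39 ⊆ -0--11 [E]
  m43 ⊆ -0--11 [E]
  m44 ⊆ -0-100,1--100,10110-
  m45 ⊆ 1011-1,10110-
  m47 ⊆ -0--11,1011-1
  m51 ⊆ --0011 [E]
  m52 ⊆ --0100,1--100,1101-0
  m54 ⊆ 1101-0 [E]
  m57 ⊆ 111001 [E]
  m60 ⊆ 1--100 [E]
E = {--0011, -0--11, -0001-, 0--01-, 0-1-11, 0-10-0, 0010--, 01010-, 1--100, 1000-1, 1101-0, 111001}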